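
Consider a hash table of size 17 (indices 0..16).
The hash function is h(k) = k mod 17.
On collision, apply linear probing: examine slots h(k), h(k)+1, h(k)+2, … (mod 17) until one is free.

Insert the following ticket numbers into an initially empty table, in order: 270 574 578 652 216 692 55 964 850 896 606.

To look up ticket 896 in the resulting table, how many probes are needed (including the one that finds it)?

270: h=15 -> slot 15
574: h=13 -> slot 13
578: h=0 -> slot 0
652: h=6 -> slot 6
216: h=12 -> slot 12
692: h=12, probe 12,13,14 -> slot 14
55: h=4 -> slot 4
964: h=12, probe 12,13,14,15,16 -> slot 16
850: h=0, probe 0,1 -> slot 1
896: h=12, probe 12,13,14,15,16,0,1,2 -> slot 2
606: h=11 -> slot 11
Table: [578, 850, 896, ∅, 55, ∅, 652, ∅, ∅, ∅, ∅, 606, 216, 574, 692, 270, 964]
Lookup 896: h=12, probe 12,13,14,15,16,0,1,2 → found at 2.

8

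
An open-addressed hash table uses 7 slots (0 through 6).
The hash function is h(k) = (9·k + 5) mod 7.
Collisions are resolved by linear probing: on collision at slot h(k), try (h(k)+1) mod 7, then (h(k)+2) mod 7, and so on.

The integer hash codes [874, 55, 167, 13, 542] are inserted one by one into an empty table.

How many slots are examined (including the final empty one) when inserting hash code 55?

874 hashes to 3; slot 3 is free → place at 3.
55 hashes to 3; 3 taken → place at 4.
167 hashes to 3; 3,4 taken → place at 5.
13 hashes to 3; 3,4,5 taken → place at 6.
542 hashes to 4; 4,5,6 taken → place at 0.
Table: [542, _, _, 874, 55, 167, 13]

2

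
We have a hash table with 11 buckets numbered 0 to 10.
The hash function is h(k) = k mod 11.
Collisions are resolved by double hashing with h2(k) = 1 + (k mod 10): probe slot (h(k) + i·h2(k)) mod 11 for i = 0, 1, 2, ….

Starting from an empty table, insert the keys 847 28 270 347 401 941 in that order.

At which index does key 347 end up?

3

847 hashes to 0; slot 0 is free -> place at 0.
28 hashes to 6; slot 6 is free -> place at 6.
270 hashes to 6, h2=1; 6 taken -> place at 7.
347 hashes to 6, h2=8; 6 taken -> place at 3.
401 hashes to 5; slot 5 is free -> place at 5.
941 hashes to 6, h2=2; 6 taken -> place at 8.
Table: [847, ∅, ∅, 347, ∅, 401, 28, 270, 941, ∅, ∅]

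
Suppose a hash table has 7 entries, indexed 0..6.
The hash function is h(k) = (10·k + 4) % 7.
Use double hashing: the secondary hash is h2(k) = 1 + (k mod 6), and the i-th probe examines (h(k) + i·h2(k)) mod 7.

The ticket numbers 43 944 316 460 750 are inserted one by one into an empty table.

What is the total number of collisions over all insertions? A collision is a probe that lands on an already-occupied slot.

4

43: h=0 -> slot 0
944: h=1 -> slot 1
316: h=0, h2=5, probe 0,5 -> slot 5
460: h=5, h2=5, probe 5,3 -> slot 3
750: h=0, h2=1, probe 0,1,2 -> slot 2
Table: [43, 944, 750, 460, —, 316, —]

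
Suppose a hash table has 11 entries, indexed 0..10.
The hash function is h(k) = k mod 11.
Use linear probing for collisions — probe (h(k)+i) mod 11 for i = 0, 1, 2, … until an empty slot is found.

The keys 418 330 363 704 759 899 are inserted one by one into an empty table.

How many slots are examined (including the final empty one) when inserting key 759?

5

Insert 418: h=0, slot 0 empty => index 0.
Insert 330: h=0, slot 0 occupied => index 1.
Insert 363: h=0, slots 0,1 occupied => index 2.
Insert 704: h=0, slots 0,1,2 occupied => index 3.
Insert 759: h=0, slots 0,1,2,3 occupied => index 4.
Insert 899: h=8, slot 8 empty => index 8.
Table: [418, 330, 363, 704, 759, ∅, ∅, ∅, 899, ∅, ∅]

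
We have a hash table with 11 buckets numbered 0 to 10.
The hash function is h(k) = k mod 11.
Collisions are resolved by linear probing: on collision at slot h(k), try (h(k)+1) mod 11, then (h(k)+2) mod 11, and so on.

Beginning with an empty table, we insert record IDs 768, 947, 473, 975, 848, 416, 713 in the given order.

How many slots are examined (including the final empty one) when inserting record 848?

Insert 768: h=9, slot 9 empty => index 9.
Insert 947: h=1, slot 1 empty => index 1.
Insert 473: h=0, slot 0 empty => index 0.
Insert 975: h=7, slot 7 empty => index 7.
Insert 848: h=1, slot 1 occupied => index 2.
Insert 416: h=9, slot 9 occupied => index 10.
Insert 713: h=9, slots 9,10,0,1,2 occupied => index 3.
Table: [473, 947, 848, 713, _, _, _, 975, _, 768, 416]

2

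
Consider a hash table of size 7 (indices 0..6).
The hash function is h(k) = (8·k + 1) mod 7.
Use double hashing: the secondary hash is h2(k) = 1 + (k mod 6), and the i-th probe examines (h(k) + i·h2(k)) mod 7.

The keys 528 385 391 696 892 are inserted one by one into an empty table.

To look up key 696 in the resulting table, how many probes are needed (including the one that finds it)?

2

528: h=4 -> slot 4
385: h=1 -> slot 1
391: h=0 -> slot 0
696: h=4, h2=1, probe 4,5 -> slot 5
892: h=4, h2=5, probe 4,2 -> slot 2
Table: [391, 385, 892, ∅, 528, 696, ∅]
Lookup 696: h=4, h2=1, probe 4,5 → found at 5.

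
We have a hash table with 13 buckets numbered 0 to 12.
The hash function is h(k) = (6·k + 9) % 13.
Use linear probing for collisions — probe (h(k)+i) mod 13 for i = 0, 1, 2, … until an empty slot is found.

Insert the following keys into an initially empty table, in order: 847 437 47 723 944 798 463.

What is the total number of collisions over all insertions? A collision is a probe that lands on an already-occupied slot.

847: h=8 → slot 8
437: h=5 → slot 5
47: h=5, probe 5,6 → slot 6
723: h=5, probe 5,6,7 → slot 7
944: h=5, probe 5,6,7,8,9 → slot 9
798: h=0 → slot 0
463: h=5, probe 5,6,7,8,9,10 → slot 10
Table: [798, ∅, ∅, ∅, ∅, 437, 47, 723, 847, 944, 463, ∅, ∅]

12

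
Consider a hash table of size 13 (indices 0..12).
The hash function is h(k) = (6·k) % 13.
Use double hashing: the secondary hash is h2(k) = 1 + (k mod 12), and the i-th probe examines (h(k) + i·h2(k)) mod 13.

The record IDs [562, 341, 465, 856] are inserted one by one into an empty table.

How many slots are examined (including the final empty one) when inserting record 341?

562 hashes to 5; slot 5 is free → place at 5.
341 hashes to 5, h2=6; 5 taken → place at 11.
465 hashes to 8; slot 8 is free → place at 8.
856 hashes to 1; slot 1 is free → place at 1.
Table: [., 856, ., ., ., 562, ., ., 465, ., ., 341, .]

2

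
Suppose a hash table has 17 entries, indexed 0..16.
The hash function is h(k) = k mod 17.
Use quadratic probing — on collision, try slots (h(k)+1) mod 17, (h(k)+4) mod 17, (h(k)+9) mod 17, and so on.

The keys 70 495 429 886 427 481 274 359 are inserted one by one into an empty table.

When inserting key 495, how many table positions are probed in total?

2

Insert 70: h=2, slot 2 empty → index 2.
Insert 495: h=2, slot 2 occupied → index 3.
Insert 429: h=4, slot 4 empty → index 4.
Insert 886: h=2, slots 2,3 occupied → index 6.
Insert 427: h=2, slots 2,3,6 occupied → index 11.
Insert 481: h=5, slot 5 empty → index 5.
Insert 274: h=2, slots 2,3,6,11 occupied → index 1.
Insert 359: h=2, slots 2,3,6,11,1 occupied → index 10.
Table: [-, 274, 70, 495, 429, 481, 886, -, -, -, 359, 427, -, -, -, -, -]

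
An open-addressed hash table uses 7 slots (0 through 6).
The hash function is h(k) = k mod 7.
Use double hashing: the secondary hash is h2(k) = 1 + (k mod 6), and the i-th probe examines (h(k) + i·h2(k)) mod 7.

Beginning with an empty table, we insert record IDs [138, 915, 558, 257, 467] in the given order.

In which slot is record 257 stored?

138: h=5 -> slot 5
915: h=5, h2=4, probe 5,2 -> slot 2
558: h=5, h2=1, probe 5,6 -> slot 6
257: h=5, h2=6, probe 5,4 -> slot 4
467: h=5, h2=6, probe 5,4,3 -> slot 3
Table: [_, _, 915, 467, 257, 138, 558]

4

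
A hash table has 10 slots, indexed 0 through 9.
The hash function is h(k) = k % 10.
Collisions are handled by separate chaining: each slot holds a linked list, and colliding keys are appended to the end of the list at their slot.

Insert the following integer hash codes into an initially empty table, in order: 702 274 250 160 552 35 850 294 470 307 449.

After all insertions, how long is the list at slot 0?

702 → bucket 2
274 → bucket 4
250 → bucket 0
160 → bucket 0 (collision)
552 → bucket 2 (collision)
35 → bucket 5
850 → bucket 0 (collision)
294 → bucket 4 (collision)
470 → bucket 0 (collision)
307 → bucket 7
449 → bucket 9
Final buckets:
0: 250 -> 160 -> 850 -> 470
1: _
2: 702 -> 552
3: _
4: 274 -> 294
5: 35
6: _
7: 307
8: _
9: 449

4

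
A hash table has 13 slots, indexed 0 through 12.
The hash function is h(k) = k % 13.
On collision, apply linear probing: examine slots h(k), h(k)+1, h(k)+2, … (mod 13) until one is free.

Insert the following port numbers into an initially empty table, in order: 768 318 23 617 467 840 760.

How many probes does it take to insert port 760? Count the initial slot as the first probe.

768 hashes to 1; slot 1 is free → place at 1.
318 hashes to 6; slot 6 is free → place at 6.
23 hashes to 10; slot 10 is free → place at 10.
617 hashes to 6; 6 taken → place at 7.
467 hashes to 12; slot 12 is free → place at 12.
840 hashes to 8; slot 8 is free → place at 8.
760 hashes to 6; 6,7,8 taken → place at 9.
Table: [., 768, ., ., ., ., 318, 617, 840, 760, 23, ., 467]

4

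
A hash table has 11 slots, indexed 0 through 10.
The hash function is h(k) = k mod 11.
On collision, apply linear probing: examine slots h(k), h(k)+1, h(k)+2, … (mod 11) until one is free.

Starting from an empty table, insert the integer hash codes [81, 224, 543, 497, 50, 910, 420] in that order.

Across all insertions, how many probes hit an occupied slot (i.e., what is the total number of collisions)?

5

Insert 81: h=4, slot 4 empty → index 4.
Insert 224: h=4, slot 4 occupied → index 5.
Insert 543: h=4, slots 4,5 occupied → index 6.
Insert 497: h=2, slot 2 empty → index 2.
Insert 50: h=6, slot 6 occupied → index 7.
Insert 910: h=8, slot 8 empty → index 8.
Insert 420: h=2, slot 2 occupied → index 3.
Table: [-, -, 497, 420, 81, 224, 543, 50, 910, -, -]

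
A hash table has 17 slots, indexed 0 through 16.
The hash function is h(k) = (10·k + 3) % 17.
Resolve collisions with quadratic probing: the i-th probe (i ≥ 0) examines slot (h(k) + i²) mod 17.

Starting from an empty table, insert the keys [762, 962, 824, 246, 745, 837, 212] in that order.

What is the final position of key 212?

2

762: h=7 => slot 7
962: h=1 => slot 1
824: h=15 => slot 15
246: h=15, probe 15,16 => slot 16
745: h=7, probe 7,8 => slot 8
837: h=9 => slot 9
212: h=15, probe 15,16,2 => slot 2
Table: [_, 962, 212, _, _, _, _, 762, 745, 837, _, _, _, _, _, 824, 246]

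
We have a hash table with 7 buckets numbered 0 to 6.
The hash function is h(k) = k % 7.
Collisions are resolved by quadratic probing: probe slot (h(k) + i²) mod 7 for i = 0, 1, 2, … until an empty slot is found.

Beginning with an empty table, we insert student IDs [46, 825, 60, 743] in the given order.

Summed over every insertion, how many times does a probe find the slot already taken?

1

46 hashes to 4; slot 4 is free => place at 4.
825 hashes to 6; slot 6 is free => place at 6.
60 hashes to 4; 4 taken => place at 5.
743 hashes to 1; slot 1 is free => place at 1.
Table: [_, 743, _, _, 46, 60, 825]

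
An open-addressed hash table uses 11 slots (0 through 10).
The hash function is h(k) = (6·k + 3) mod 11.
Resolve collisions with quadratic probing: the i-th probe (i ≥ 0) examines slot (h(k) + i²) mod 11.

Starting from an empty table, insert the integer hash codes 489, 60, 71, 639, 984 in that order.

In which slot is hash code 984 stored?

5

489 hashes to 0; slot 0 is free => place at 0.
60 hashes to 0; 0 taken => place at 1.
71 hashes to 0; 0,1 taken => place at 4.
639 hashes to 9; slot 9 is free => place at 9.
984 hashes to 0; 0,1,4,9 taken => place at 5.
Table: [489, 60, —, —, 71, 984, —, —, —, 639, —]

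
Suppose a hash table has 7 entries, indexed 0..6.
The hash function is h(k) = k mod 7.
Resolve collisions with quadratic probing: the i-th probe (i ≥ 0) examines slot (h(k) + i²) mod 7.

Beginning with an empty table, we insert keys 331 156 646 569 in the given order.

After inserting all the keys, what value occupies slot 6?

Insert 331: h=2, slot 2 empty → index 2.
Insert 156: h=2, slot 2 occupied → index 3.
Insert 646: h=2, slots 2,3 occupied → index 6.
Insert 569: h=2, slots 2,3,6 occupied → index 4.
Table: [∅, ∅, 331, 156, 569, ∅, 646]

646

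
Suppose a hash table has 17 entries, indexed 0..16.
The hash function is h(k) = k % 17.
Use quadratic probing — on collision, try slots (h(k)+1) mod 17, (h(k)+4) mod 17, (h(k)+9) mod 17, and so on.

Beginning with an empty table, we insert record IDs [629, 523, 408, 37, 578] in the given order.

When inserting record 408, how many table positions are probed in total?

629: h=0 → slot 0
523: h=13 → slot 13
408: h=0, probe 0,1 → slot 1
37: h=3 → slot 3
578: h=0, probe 0,1,4 → slot 4
Table: [629, 408, -, 37, 578, -, -, -, -, -, -, -, -, 523, -, -, -]

2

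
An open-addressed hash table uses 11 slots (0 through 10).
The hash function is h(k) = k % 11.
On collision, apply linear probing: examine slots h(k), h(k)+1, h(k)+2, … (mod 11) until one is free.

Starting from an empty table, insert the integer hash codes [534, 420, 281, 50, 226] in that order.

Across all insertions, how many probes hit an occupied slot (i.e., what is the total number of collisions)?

6

534: h=6 → slot 6
420: h=2 → slot 2
281: h=6, probe 6,7 → slot 7
50: h=6, probe 6,7,8 → slot 8
226: h=6, probe 6,7,8,9 → slot 9
Table: [∅, ∅, 420, ∅, ∅, ∅, 534, 281, 50, 226, ∅]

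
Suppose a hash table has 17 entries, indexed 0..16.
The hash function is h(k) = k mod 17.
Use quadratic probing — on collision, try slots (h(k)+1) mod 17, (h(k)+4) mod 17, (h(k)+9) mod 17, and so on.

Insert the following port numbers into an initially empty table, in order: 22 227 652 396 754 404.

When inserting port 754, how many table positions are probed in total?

3

22 hashes to 5; slot 5 is free -> place at 5.
227 hashes to 6; slot 6 is free -> place at 6.
652 hashes to 6; 6 taken -> place at 7.
396 hashes to 5; 5,6 taken -> place at 9.
754 hashes to 6; 6,7 taken -> place at 10.
404 hashes to 13; slot 13 is free -> place at 13.
Table: [-, -, -, -, -, 22, 227, 652, -, 396, 754, -, -, 404, -, -, -]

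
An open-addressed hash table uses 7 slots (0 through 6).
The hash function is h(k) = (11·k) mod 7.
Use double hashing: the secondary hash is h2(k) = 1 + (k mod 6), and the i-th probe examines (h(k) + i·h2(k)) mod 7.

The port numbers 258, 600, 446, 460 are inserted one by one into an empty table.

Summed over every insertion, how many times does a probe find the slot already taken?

2

258 hashes to 3; slot 3 is free -> place at 3.
600 hashes to 6; slot 6 is free -> place at 6.
446 hashes to 6, h2=3; 6 taken -> place at 2.
460 hashes to 6, h2=5; 6 taken -> place at 4.
Table: [-, -, 446, 258, 460, -, 600]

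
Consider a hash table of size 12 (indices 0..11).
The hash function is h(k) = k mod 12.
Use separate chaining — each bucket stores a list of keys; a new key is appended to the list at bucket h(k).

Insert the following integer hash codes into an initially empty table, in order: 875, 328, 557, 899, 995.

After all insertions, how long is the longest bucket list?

Insert 875: h=11, bucket 11 empty → new chain.
Insert 328: h=4, bucket 4 empty → new chain.
Insert 557: h=5, bucket 5 empty → new chain.
Insert 899: h=11, bucket 11 nonempty → append to chain.
Insert 995: h=11, bucket 11 nonempty → append to chain.
Final buckets:
0: —
1: —
2: —
3: —
4: 328
5: 557
6: —
7: —
8: —
9: —
10: —
11: 875 -> 899 -> 995

3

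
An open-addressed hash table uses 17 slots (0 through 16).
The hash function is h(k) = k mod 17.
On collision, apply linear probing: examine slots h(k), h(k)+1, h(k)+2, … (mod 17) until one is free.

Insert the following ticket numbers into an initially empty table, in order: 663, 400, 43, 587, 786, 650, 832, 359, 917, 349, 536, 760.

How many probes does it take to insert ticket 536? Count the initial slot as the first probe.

663: h=0 → slot 0
400: h=9 → slot 9
43: h=9, probe 9,10 → slot 10
587: h=9, probe 9,10,11 → slot 11
786: h=4 → slot 4
650: h=4, probe 4,5 → slot 5
832: h=16 → slot 16
359: h=2 → slot 2
917: h=16, probe 16,0,1 → slot 1
349: h=9, probe 9,10,11,12 → slot 12
536: h=9, probe 9,10,11,12,13 → slot 13
760: h=12, probe 12,13,14 → slot 14
Table: [663, 917, 359, —, 786, 650, —, —, —, 400, 43, 587, 349, 536, 760, —, 832]

5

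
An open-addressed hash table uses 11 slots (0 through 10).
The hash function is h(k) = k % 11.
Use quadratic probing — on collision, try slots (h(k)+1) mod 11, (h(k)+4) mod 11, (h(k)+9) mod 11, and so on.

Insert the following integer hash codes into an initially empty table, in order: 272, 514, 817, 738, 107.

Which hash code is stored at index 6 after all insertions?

272: h=8 -> slot 8
514: h=8, probe 8,9 -> slot 9
817: h=3 -> slot 3
738: h=1 -> slot 1
107: h=8, probe 8,9,1,6 -> slot 6
Table: [-, 738, -, 817, -, -, 107, -, 272, 514, -]

107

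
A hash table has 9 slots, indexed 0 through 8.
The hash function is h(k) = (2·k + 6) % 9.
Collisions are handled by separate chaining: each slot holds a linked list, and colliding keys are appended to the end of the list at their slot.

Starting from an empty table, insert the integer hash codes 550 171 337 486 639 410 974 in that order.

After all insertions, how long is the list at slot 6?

3

550 -> bucket 8
171 -> bucket 6
337 -> bucket 5
486 -> bucket 6 (collision)
639 -> bucket 6 (collision)
410 -> bucket 7
974 -> bucket 1
Final buckets:
0: _
1: 974
2: _
3: _
4: _
5: 337
6: 171 -> 486 -> 639
7: 410
8: 550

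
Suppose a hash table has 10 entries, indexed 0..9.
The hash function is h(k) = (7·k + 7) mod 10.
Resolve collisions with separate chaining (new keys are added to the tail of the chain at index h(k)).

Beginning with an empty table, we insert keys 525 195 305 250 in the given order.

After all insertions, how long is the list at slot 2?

3

525 → bucket 2
195 → bucket 2 (collision)
305 → bucket 2 (collision)
250 → bucket 7
Final buckets:
0: ∅
1: ∅
2: 525 -> 195 -> 305
3: ∅
4: ∅
5: ∅
6: ∅
7: 250
8: ∅
9: ∅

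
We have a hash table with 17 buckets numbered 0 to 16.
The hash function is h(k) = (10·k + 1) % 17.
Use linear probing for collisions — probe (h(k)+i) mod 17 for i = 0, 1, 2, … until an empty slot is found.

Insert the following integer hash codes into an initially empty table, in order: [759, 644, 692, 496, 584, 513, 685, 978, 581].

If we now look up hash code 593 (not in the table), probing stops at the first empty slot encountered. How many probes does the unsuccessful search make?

759 hashes to 9; slot 9 is free -> place at 9.
644 hashes to 15; slot 15 is free -> place at 15.
692 hashes to 2; slot 2 is free -> place at 2.
496 hashes to 14; slot 14 is free -> place at 14.
584 hashes to 10; slot 10 is free -> place at 10.
513 hashes to 14; 14,15 taken -> place at 16.
685 hashes to 0; slot 0 is free -> place at 0.
978 hashes to 6; slot 6 is free -> place at 6.
581 hashes to 14; 14,15,16,0 taken -> place at 1.
Table: [685, 581, 692, ∅, ∅, ∅, 978, ∅, ∅, 759, 584, ∅, ∅, ∅, 496, 644, 513]
Lookup 593: h=15, probe 15,16,0,1,2,3 → slot 3 empty, not found.

6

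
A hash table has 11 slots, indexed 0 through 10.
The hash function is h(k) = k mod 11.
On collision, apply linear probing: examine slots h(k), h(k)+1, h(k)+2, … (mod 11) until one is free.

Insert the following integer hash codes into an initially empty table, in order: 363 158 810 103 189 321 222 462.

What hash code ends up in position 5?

103

363: h=0 -> slot 0
158: h=4 -> slot 4
810: h=7 -> slot 7
103: h=4, probe 4,5 -> slot 5
189: h=2 -> slot 2
321: h=2, probe 2,3 -> slot 3
222: h=2, probe 2,3,4,5,6 -> slot 6
462: h=0, probe 0,1 -> slot 1
Table: [363, 462, 189, 321, 158, 103, 222, 810, _, _, _]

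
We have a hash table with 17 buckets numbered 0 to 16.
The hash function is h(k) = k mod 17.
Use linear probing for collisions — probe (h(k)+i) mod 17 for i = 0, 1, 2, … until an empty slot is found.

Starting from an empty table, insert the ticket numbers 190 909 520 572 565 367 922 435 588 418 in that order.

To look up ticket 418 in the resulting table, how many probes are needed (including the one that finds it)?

Insert 190: h=3, slot 3 empty → index 3.
Insert 909: h=8, slot 8 empty → index 8.
Insert 520: h=10, slot 10 empty → index 10.
Insert 572: h=11, slot 11 empty → index 11.
Insert 565: h=4, slot 4 empty → index 4.
Insert 367: h=10, slots 10,11 occupied → index 12.
Insert 922: h=4, slot 4 occupied → index 5.
Insert 435: h=10, slots 10,11,12 occupied → index 13.
Insert 588: h=10, slots 10,11,12,13 occupied → index 14.
Insert 418: h=10, slots 10,11,12,13,14 occupied → index 15.
Table: [∅, ∅, ∅, 190, 565, 922, ∅, ∅, 909, ∅, 520, 572, 367, 435, 588, 418, ∅]
Lookup 418: h=10, probe 10,11,12,13,14,15 → found at 15.

6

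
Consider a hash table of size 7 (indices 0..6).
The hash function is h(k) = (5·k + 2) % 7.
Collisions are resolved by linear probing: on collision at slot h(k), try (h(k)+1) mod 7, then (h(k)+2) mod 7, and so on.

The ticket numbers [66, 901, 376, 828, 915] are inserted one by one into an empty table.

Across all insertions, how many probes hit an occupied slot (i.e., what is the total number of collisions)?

3

Insert 66: h=3, slot 3 empty -> index 3.
Insert 901: h=6, slot 6 empty -> index 6.
Insert 376: h=6, slot 6 occupied -> index 0.
Insert 828: h=5, slot 5 empty -> index 5.
Insert 915: h=6, slots 6,0 occupied -> index 1.
Table: [376, 915, _, 66, _, 828, 901]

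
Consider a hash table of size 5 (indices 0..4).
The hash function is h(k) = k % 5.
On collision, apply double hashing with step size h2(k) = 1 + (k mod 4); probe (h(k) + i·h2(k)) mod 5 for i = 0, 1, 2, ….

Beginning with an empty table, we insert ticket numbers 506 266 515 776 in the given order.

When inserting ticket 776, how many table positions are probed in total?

506 hashes to 1; slot 1 is free → place at 1.
266 hashes to 1, h2=3; 1 taken → place at 4.
515 hashes to 0; slot 0 is free → place at 0.
776 hashes to 1, h2=1; 1 taken → place at 2.
Table: [515, 506, 776, -, 266]

2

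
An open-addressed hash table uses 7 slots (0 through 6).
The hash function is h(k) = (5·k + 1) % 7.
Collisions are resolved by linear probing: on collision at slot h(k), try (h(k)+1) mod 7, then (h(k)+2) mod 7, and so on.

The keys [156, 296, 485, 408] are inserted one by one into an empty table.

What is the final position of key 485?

6

156: h=4 => slot 4
296: h=4, probe 4,5 => slot 5
485: h=4, probe 4,5,6 => slot 6
408: h=4, probe 4,5,6,0 => slot 0
Table: [408, ., ., ., 156, 296, 485]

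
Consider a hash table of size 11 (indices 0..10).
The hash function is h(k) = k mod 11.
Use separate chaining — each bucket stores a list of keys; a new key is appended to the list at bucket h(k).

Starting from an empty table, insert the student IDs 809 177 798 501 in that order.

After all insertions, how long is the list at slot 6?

3

809 -> bucket 6
177 -> bucket 1
798 -> bucket 6 (collision)
501 -> bucket 6 (collision)
Final buckets:
0: —
1: 177
2: —
3: —
4: —
5: —
6: 809 -> 798 -> 501
7: —
8: —
9: —
10: —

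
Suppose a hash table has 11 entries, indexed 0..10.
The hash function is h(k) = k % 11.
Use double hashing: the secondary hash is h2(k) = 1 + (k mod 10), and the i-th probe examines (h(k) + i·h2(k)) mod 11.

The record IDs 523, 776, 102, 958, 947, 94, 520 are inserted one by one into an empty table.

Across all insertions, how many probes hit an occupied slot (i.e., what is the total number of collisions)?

4

523 hashes to 6; slot 6 is free -> place at 6.
776 hashes to 6, h2=7; 6 taken -> place at 2.
102 hashes to 3; slot 3 is free -> place at 3.
958 hashes to 1; slot 1 is free -> place at 1.
947 hashes to 1, h2=8; 1 taken -> place at 9.
94 hashes to 6, h2=5; 6 taken -> place at 0.
520 hashes to 3, h2=1; 3 taken -> place at 4.
Table: [94, 958, 776, 102, 520, -, 523, -, -, 947, -]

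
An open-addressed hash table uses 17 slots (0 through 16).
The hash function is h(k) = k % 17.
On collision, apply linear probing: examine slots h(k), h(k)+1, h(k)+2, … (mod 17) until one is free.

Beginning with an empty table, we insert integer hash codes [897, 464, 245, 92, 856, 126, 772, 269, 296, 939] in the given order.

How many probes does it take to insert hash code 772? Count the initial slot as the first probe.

897 hashes to 13; slot 13 is free → place at 13.
464 hashes to 5; slot 5 is free → place at 5.
245 hashes to 7; slot 7 is free → place at 7.
92 hashes to 7; 7 taken → place at 8.
856 hashes to 6; slot 6 is free → place at 6.
126 hashes to 7; 7,8 taken → place at 9.
772 hashes to 7; 7,8,9 taken → place at 10.
269 hashes to 14; slot 14 is free → place at 14.
296 hashes to 7; 7,8,9,10 taken → place at 11.
939 hashes to 4; slot 4 is free → place at 4.
Table: [∅, ∅, ∅, ∅, 939, 464, 856, 245, 92, 126, 772, 296, ∅, 897, 269, ∅, ∅]

4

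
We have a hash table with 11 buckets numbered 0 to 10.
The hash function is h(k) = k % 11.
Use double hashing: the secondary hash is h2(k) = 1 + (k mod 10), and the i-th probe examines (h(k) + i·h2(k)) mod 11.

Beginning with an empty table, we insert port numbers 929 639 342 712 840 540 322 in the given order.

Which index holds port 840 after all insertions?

6

929: h=5 → slot 5
639: h=1 → slot 1
342: h=1, h2=3, probe 1,4 → slot 4
712: h=8 → slot 8
840: h=4, h2=1, probe 4,5,6 → slot 6
540: h=1, h2=1, probe 1,2 → slot 2
322: h=3 → slot 3
Table: [., 639, 540, 322, 342, 929, 840, ., 712, ., .]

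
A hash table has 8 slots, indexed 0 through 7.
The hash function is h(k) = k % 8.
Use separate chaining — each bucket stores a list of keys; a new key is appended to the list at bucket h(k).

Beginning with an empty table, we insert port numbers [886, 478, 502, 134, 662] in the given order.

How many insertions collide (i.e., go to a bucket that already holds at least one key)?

4

Insert 886: h=6, bucket 6 empty → new chain.
Insert 478: h=6, bucket 6 nonempty → append to chain.
Insert 502: h=6, bucket 6 nonempty → append to chain.
Insert 134: h=6, bucket 6 nonempty → append to chain.
Insert 662: h=6, bucket 6 nonempty → append to chain.
Final buckets:
0: ∅
1: ∅
2: ∅
3: ∅
4: ∅
5: ∅
6: 886 -> 478 -> 502 -> 134 -> 662
7: ∅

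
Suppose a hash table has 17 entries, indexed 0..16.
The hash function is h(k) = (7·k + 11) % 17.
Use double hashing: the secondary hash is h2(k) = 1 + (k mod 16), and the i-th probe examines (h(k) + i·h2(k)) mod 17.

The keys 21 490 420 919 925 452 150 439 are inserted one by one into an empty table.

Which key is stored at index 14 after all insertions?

150

21 hashes to 5; slot 5 is free => place at 5.
490 hashes to 7; slot 7 is free => place at 7.
420 hashes to 10; slot 10 is free => place at 10.
919 hashes to 1; slot 1 is free => place at 1.
925 hashes to 9; slot 9 is free => place at 9.
452 hashes to 13; slot 13 is free => place at 13.
150 hashes to 7, h2=7; 7 taken => place at 14.
439 hashes to 7, h2=8; 7 taken => place at 15.
Table: [., 919, ., ., ., 21, ., 490, ., 925, 420, ., ., 452, 150, 439, .]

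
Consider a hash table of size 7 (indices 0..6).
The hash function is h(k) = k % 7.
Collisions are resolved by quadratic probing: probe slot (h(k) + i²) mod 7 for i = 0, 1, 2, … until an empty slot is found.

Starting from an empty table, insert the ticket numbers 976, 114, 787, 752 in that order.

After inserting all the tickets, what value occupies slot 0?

752

Insert 976: h=3, slot 3 empty → index 3.
Insert 114: h=2, slot 2 empty → index 2.
Insert 787: h=3, slot 3 occupied → index 4.
Insert 752: h=3, slots 3,4 occupied → index 0.
Table: [752, —, 114, 976, 787, —, —]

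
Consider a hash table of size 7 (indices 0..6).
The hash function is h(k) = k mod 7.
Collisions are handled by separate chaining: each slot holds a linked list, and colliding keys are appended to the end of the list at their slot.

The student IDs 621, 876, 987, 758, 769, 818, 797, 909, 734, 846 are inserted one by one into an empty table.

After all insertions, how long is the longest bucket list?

6

Insert 621: h=5, bucket 5 empty -> new chain.
Insert 876: h=1, bucket 1 empty -> new chain.
Insert 987: h=0, bucket 0 empty -> new chain.
Insert 758: h=2, bucket 2 empty -> new chain.
Insert 769: h=6, bucket 6 empty -> new chain.
Insert 818: h=6, bucket 6 nonempty -> append to chain.
Insert 797: h=6, bucket 6 nonempty -> append to chain.
Insert 909: h=6, bucket 6 nonempty -> append to chain.
Insert 734: h=6, bucket 6 nonempty -> append to chain.
Insert 846: h=6, bucket 6 nonempty -> append to chain.
Final buckets:
0: 987
1: 876
2: 758
3: .
4: .
5: 621
6: 769 -> 818 -> 797 -> 909 -> 734 -> 846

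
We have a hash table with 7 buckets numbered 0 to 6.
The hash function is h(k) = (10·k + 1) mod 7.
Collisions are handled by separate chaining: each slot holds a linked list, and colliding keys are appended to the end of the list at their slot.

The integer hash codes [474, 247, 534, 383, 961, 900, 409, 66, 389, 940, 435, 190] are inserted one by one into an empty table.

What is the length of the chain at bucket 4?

474 -> bucket 2
247 -> bucket 0
534 -> bucket 0 (collision)
383 -> bucket 2 (collision)
961 -> bucket 0 (collision)
900 -> bucket 6
409 -> bucket 3
66 -> bucket 3 (collision)
389 -> bucket 6 (collision)
940 -> bucket 0 (collision)
435 -> bucket 4
190 -> bucket 4 (collision)
Final buckets:
0: 247 -> 534 -> 961 -> 940
1: ∅
2: 474 -> 383
3: 409 -> 66
4: 435 -> 190
5: ∅
6: 900 -> 389

2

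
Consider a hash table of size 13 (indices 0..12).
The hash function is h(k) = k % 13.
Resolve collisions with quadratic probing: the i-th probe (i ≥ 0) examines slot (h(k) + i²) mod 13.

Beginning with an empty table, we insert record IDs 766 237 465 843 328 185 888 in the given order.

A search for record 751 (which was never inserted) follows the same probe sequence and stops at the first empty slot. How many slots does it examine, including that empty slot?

Insert 766: h=12, slot 12 empty => index 12.
Insert 237: h=3, slot 3 empty => index 3.
Insert 465: h=10, slot 10 empty => index 10.
Insert 843: h=11, slot 11 empty => index 11.
Insert 328: h=3, slot 3 occupied => index 4.
Insert 185: h=3, slots 3,4 occupied => index 7.
Insert 888: h=4, slot 4 occupied => index 5.
Table: [., ., ., 237, 328, 888, ., 185, ., ., 465, 843, 766]
Lookup 751: h=10, probe 10,11,1 → slot 1 empty, not found.

3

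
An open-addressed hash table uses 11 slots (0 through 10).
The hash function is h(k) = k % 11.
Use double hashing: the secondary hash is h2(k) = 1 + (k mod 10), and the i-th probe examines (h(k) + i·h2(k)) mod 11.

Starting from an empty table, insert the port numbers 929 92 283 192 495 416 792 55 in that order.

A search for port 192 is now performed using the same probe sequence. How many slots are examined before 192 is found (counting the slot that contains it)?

3

929 hashes to 5; slot 5 is free -> place at 5.
92 hashes to 4; slot 4 is free -> place at 4.
283 hashes to 8; slot 8 is free -> place at 8.
192 hashes to 5, h2=3; 5,8 taken -> place at 0.
495 hashes to 0, h2=6; 0 taken -> place at 6.
416 hashes to 9; slot 9 is free -> place at 9.
792 hashes to 0, h2=3; 0 taken -> place at 3.
55 hashes to 0, h2=6; 0,6 taken -> place at 1.
Table: [192, 55, —, 792, 92, 929, 495, —, 283, 416, —]
Lookup 192: h=5, h2=3, probe 5,8,0 → found at 0.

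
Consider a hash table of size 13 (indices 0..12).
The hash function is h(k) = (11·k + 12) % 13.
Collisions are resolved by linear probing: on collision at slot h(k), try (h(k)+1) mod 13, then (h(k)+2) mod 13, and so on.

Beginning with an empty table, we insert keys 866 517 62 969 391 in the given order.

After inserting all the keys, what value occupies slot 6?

62

Insert 866: h=9, slot 9 empty => index 9.
Insert 517: h=5, slot 5 empty => index 5.
Insert 62: h=5, slot 5 occupied => index 6.
Insert 969: h=11, slot 11 empty => index 11.
Insert 391: h=10, slot 10 empty => index 10.
Table: [∅, ∅, ∅, ∅, ∅, 517, 62, ∅, ∅, 866, 391, 969, ∅]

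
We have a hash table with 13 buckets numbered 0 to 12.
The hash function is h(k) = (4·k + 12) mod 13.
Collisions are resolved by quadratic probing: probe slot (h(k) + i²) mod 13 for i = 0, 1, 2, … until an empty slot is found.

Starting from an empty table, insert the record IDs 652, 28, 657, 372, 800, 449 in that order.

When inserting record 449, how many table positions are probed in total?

652 hashes to 7; slot 7 is free => place at 7.
28 hashes to 7; 7 taken => place at 8.
657 hashes to 1; slot 1 is free => place at 1.
372 hashes to 5; slot 5 is free => place at 5.
800 hashes to 1; 1 taken => place at 2.
449 hashes to 1; 1,2,5 taken => place at 10.
Table: [—, 657, 800, —, —, 372, —, 652, 28, —, 449, —, —]

4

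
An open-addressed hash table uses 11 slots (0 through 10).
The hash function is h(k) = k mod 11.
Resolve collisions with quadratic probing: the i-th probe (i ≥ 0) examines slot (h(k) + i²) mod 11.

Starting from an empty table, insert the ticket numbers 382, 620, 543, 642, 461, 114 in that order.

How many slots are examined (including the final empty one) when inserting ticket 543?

2

382: h=8 -> slot 8
620: h=4 -> slot 4
543: h=4, probe 4,5 -> slot 5
642: h=4, probe 4,5,8,2 -> slot 2
461: h=10 -> slot 10
114: h=4, probe 4,5,8,2,9 -> slot 9
Table: [., ., 642, ., 620, 543, ., ., 382, 114, 461]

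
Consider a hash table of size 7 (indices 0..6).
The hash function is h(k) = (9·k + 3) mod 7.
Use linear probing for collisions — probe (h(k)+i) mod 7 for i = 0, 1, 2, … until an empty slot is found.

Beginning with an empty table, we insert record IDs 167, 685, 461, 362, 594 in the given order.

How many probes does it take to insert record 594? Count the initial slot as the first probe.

167 hashes to 1; slot 1 is free → place at 1.
685 hashes to 1; 1 taken → place at 2.
461 hashes to 1; 1,2 taken → place at 3.
362 hashes to 6; slot 6 is free → place at 6.
594 hashes to 1; 1,2,3 taken → place at 4.
Table: [∅, 167, 685, 461, 594, ∅, 362]

4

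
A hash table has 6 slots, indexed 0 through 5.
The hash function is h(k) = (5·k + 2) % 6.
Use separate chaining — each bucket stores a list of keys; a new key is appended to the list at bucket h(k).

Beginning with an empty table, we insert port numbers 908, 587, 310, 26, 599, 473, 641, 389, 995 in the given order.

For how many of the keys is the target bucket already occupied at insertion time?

6

908 -> bucket 0
587 -> bucket 3
310 -> bucket 4
26 -> bucket 0 (collision)
599 -> bucket 3 (collision)
473 -> bucket 3 (collision)
641 -> bucket 3 (collision)
389 -> bucket 3 (collision)
995 -> bucket 3 (collision)
Final buckets:
0: 908 -> 26
1: _
2: _
3: 587 -> 599 -> 473 -> 641 -> 389 -> 995
4: 310
5: _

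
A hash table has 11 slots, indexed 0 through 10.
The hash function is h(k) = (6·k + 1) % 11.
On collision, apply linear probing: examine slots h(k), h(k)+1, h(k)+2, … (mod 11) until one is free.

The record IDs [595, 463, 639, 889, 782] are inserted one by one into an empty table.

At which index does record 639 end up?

595 hashes to 7; slot 7 is free -> place at 7.
463 hashes to 7; 7 taken -> place at 8.
639 hashes to 7; 7,8 taken -> place at 9.
889 hashes to 0; slot 0 is free -> place at 0.
782 hashes to 7; 7,8,9 taken -> place at 10.
Table: [889, -, -, -, -, -, -, 595, 463, 639, 782]

9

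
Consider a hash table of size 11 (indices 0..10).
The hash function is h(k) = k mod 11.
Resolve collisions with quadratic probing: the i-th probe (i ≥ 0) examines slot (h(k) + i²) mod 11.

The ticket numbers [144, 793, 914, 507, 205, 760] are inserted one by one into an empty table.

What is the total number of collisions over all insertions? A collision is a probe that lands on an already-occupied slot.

144: h=1 => slot 1
793: h=1, probe 1,2 => slot 2
914: h=1, probe 1,2,5 => slot 5
507: h=1, probe 1,2,5,10 => slot 10
205: h=7 => slot 7
760: h=1, probe 1,2,5,10,6 => slot 6
Table: [_, 144, 793, _, _, 914, 760, 205, _, _, 507]

10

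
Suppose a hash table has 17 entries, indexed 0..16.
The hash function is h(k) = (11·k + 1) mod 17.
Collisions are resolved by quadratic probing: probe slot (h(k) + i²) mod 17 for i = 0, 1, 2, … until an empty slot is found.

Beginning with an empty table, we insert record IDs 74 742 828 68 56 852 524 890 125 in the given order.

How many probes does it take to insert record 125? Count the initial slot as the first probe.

4

74: h=16 -> slot 16
742: h=3 -> slot 3
828: h=14 -> slot 14
68: h=1 -> slot 1
56: h=5 -> slot 5
852: h=6 -> slot 6
524: h=2 -> slot 2
890: h=16, probe 16,0 -> slot 0
125: h=16, probe 16,0,3,8 -> slot 8
Table: [890, 68, 524, 742, ∅, 56, 852, ∅, 125, ∅, ∅, ∅, ∅, ∅, 828, ∅, 74]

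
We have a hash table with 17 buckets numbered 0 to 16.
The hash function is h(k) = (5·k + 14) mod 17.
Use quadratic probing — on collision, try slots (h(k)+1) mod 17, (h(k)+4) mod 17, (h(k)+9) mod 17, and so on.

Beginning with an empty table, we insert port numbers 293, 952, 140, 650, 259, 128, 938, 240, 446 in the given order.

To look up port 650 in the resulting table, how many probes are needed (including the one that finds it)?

293: h=0 -> slot 0
952: h=14 -> slot 14
140: h=0, probe 0,1 -> slot 1
650: h=0, probe 0,1,4 -> slot 4
259: h=0, probe 0,1,4,9 -> slot 9
128: h=8 -> slot 8
938: h=12 -> slot 12
240: h=7 -> slot 7
446: h=0, probe 0,1,4,9,16 -> slot 16
Table: [293, 140, ., ., 650, ., ., 240, 128, 259, ., ., 938, ., 952, ., 446]
Lookup 650: h=0, probe 0,1,4 → found at 4.

3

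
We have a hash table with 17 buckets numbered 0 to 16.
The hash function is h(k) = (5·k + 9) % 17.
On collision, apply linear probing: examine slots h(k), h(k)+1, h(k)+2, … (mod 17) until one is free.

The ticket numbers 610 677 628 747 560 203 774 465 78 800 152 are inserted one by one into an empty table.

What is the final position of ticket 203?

610: h=16 → slot 16
677: h=11 → slot 11
628: h=4 → slot 4
747: h=4, probe 4,5 → slot 5
560: h=4, probe 4,5,6 → slot 6
203: h=4, probe 4,5,6,7 → slot 7
774: h=3 → slot 3
465: h=5, probe 5,6,7,8 → slot 8
78: h=8, probe 8,9 → slot 9
800: h=14 → slot 14
152: h=4, probe 4,5,6,7,8,9,10 → slot 10
Table: [_, _, _, 774, 628, 747, 560, 203, 465, 78, 152, 677, _, _, 800, _, 610]

7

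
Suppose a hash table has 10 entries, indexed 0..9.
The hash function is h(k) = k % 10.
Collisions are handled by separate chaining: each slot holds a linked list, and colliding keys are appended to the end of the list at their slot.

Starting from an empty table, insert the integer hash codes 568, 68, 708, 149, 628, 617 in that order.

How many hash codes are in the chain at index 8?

4

Insert 568: h=8, bucket 8 empty → new chain.
Insert 68: h=8, bucket 8 nonempty → append to chain.
Insert 708: h=8, bucket 8 nonempty → append to chain.
Insert 149: h=9, bucket 9 empty → new chain.
Insert 628: h=8, bucket 8 nonempty → append to chain.
Insert 617: h=7, bucket 7 empty → new chain.
Final buckets:
0: -
1: -
2: -
3: -
4: -
5: -
6: -
7: 617
8: 568 -> 68 -> 708 -> 628
9: 149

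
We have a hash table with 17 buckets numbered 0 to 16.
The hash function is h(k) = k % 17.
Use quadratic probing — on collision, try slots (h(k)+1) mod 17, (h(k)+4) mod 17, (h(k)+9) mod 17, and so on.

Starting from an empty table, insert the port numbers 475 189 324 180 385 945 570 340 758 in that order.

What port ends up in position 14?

945

475: h=16 -> slot 16
189: h=2 -> slot 2
324: h=1 -> slot 1
180: h=10 -> slot 10
385: h=11 -> slot 11
945: h=10, probe 10,11,14 -> slot 14
570: h=9 -> slot 9
340: h=0 -> slot 0
758: h=10, probe 10,11,14,2,9,1,12 -> slot 12
Table: [340, 324, 189, -, -, -, -, -, -, 570, 180, 385, 758, -, 945, -, 475]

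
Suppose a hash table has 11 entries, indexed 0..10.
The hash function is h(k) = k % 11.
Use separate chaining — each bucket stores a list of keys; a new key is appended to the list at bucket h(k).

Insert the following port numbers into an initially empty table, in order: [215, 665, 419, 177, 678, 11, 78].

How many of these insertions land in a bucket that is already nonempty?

2

Insert 215: h=6, bucket 6 empty -> new chain.
Insert 665: h=5, bucket 5 empty -> new chain.
Insert 419: h=1, bucket 1 empty -> new chain.
Insert 177: h=1, bucket 1 nonempty -> append to chain.
Insert 678: h=7, bucket 7 empty -> new chain.
Insert 11: h=0, bucket 0 empty -> new chain.
Insert 78: h=1, bucket 1 nonempty -> append to chain.
Final buckets:
0: 11
1: 419 -> 177 -> 78
2: -
3: -
4: -
5: 665
6: 215
7: 678
8: -
9: -
10: -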